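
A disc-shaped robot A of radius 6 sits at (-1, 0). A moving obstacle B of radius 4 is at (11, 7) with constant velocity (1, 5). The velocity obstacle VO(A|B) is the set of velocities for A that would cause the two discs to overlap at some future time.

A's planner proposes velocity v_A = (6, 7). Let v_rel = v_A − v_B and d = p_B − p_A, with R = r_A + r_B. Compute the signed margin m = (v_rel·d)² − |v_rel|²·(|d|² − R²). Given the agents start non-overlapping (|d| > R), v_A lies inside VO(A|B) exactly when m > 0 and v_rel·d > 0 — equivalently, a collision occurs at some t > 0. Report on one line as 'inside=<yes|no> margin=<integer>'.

d = (12, 7),  |d|² = 193;  R = 6+4 = 10,  c = 193−10² = 93
v_rel = (5, 2),  |v_rel|² = 29;  v_rel·d = (5)·(12) + (2)·(7) = 74
29·t² − 148·t + 93 = 0  ⇒  m = 74² − 29·93 = 2779
m = 2779 > 0,  v_rel·d = 74 > 0  ⇒  inside

inside=yes margin=2779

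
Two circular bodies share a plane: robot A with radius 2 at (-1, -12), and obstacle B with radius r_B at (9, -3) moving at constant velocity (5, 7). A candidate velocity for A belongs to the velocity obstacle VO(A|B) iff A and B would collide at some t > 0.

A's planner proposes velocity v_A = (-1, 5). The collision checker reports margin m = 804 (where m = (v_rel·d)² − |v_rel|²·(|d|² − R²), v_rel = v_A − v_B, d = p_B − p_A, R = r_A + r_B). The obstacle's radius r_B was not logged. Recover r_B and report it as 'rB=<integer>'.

m = 804
d = (10, 9);  v_rel = (-6, -2),  |v_rel|² = 40
v_rel×d = (-6)·(9) − (-2)·(10) = -34
since m = R²·40 − (-34)²:  R² = (1156 + 804) / 40 = 49
R = √49 = 7  ⇒  r_B = 7 − 2 = 5

rB=5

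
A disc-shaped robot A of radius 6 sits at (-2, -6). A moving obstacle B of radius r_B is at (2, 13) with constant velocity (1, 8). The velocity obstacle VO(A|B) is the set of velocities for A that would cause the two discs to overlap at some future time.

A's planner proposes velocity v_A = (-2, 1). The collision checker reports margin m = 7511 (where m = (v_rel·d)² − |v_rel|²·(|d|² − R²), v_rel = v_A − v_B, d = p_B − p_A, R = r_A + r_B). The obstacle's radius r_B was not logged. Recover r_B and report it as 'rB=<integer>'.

m = 7511
d = (4, 19);  v_rel = (-3, -7),  |v_rel|² = 58
v_rel×d = (-3)·(19) − (-7)·(4) = -29
since m = R²·58 − (-29)²:  R² = (841 + 7511) / 58 = 144
R = √144 = 12  ⇒  r_B = 12 − 6 = 6

rB=6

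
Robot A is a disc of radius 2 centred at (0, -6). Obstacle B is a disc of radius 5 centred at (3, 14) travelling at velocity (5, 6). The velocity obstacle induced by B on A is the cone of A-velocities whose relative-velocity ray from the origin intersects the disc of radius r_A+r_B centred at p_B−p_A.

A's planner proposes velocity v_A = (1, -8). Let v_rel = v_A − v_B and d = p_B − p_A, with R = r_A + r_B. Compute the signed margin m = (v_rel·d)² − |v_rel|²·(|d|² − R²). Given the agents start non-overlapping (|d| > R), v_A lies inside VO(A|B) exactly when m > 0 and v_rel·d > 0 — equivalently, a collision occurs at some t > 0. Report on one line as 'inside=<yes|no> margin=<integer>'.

d = (3, 20),  |d|² = 409;  R = 2+5 = 7,  c = 409−7² = 360
v_rel = (-4, -14),  |v_rel|² = 212;  v_rel·d = (-4)·(3) + (-14)·(20) = -292
212·t² + 584·t + 360 = 0  ⇒  m = (-292)² − 212·360 = 8944
m = 8944 > 0,  v_rel·d = -292 < 0  ⇒  outside

inside=no margin=8944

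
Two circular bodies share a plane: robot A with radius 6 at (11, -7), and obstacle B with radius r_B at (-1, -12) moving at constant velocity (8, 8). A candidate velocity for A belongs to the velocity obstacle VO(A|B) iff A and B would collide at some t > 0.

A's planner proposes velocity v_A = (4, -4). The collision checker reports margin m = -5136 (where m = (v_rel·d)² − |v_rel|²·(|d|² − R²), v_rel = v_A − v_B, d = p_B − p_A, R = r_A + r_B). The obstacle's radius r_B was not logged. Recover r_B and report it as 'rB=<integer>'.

m = -5136
d = (-12, -5);  v_rel = (-4, -12),  |v_rel|² = 160
v_rel×d = (-4)·(-5) − (-12)·(-12) = -124
since m = R²·160 − (-124)²:  R² = (15376 + -5136) / 160 = 64
R = √64 = 8  ⇒  r_B = 8 − 6 = 2

rB=2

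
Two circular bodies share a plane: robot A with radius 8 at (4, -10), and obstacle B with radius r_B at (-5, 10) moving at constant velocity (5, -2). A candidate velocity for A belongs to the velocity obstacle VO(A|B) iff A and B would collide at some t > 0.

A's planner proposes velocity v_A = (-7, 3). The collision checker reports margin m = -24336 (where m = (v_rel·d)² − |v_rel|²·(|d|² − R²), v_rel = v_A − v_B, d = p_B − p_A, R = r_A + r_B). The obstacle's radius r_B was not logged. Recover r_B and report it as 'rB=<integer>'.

m = -24336
d = (-9, 20);  v_rel = (-12, 5),  |v_rel|² = 169
v_rel×d = (-12)·(20) − (5)·(-9) = -195
since m = R²·169 − (-195)²:  R² = (38025 + -24336) / 169 = 81
R = √81 = 9  ⇒  r_B = 9 − 8 = 1

rB=1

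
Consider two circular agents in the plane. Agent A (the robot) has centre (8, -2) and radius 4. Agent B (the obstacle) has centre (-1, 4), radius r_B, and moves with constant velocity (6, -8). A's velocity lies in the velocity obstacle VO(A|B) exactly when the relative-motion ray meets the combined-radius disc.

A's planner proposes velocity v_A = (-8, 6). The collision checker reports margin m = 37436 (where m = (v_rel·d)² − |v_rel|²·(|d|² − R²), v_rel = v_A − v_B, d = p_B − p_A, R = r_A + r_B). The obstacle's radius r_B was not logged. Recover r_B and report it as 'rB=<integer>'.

m = 37436
d = (-9, 6);  v_rel = (-14, 14),  |v_rel|² = 392
v_rel×d = (-14)·(6) − (14)·(-9) = 42
since m = R²·392 − 42²:  R² = (1764 + 37436) / 392 = 100
R = √100 = 10  ⇒  r_B = 10 − 4 = 6

rB=6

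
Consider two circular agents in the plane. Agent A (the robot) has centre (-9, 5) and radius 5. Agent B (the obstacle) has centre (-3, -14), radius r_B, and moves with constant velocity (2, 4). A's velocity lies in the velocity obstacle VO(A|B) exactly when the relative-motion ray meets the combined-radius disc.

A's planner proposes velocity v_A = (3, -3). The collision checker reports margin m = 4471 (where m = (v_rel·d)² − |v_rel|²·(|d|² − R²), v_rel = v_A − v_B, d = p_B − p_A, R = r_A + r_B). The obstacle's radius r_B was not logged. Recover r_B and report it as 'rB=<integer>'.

m = 4471
d = (6, -19);  v_rel = (1, -7),  |v_rel|² = 50
v_rel×d = (1)·(-19) − (-7)·(6) = 23
since m = R²·50 − 23²:  R² = (529 + 4471) / 50 = 100
R = √100 = 10  ⇒  r_B = 10 − 5 = 5

rB=5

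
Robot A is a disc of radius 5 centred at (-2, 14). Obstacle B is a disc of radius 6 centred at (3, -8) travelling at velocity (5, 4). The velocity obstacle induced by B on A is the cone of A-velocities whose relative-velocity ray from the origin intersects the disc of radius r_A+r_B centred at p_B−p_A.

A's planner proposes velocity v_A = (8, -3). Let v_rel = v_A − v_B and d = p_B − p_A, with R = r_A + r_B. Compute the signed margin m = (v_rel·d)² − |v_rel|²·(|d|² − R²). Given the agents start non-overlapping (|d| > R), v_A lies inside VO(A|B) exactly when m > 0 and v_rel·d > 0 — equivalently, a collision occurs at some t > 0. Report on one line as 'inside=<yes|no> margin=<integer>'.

d = (5, -22),  |d|² = 509;  R = 5+6 = 11,  c = 509−11² = 388
v_rel = (3, -7),  |v_rel|² = 58;  v_rel·d = (3)·(5) + (-7)·(-22) = 169
58·t² − 338·t + 388 = 0  ⇒  m = 169² − 58·388 = 6057
m = 6057 > 0,  v_rel·d = 169 > 0  ⇒  inside

inside=yes margin=6057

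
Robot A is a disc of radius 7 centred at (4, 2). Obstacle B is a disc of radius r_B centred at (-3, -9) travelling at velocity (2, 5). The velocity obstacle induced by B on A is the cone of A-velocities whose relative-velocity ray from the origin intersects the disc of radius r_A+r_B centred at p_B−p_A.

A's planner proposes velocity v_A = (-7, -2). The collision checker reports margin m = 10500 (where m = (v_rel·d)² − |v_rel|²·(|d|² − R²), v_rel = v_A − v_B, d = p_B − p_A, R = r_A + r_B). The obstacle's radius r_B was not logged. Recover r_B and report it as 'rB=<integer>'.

m = 10500
d = (-7, -11);  v_rel = (-9, -7),  |v_rel|² = 130
v_rel×d = (-9)·(-11) − (-7)·(-7) = 50
since m = R²·130 − 50²:  R² = (2500 + 10500) / 130 = 100
R = √100 = 10  ⇒  r_B = 10 − 7 = 3

rB=3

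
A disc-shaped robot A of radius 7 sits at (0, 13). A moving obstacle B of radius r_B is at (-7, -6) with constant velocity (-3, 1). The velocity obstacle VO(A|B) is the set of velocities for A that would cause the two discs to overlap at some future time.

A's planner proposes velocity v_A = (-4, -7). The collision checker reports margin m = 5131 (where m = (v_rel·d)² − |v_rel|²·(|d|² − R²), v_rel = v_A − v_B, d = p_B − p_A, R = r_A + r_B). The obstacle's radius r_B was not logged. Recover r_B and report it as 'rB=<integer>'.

m = 5131
d = (-7, -19);  v_rel = (-1, -8),  |v_rel|² = 65
v_rel×d = (-1)·(-19) − (-8)·(-7) = -37
since m = R²·65 − (-37)²:  R² = (1369 + 5131) / 65 = 100
R = √100 = 10  ⇒  r_B = 10 − 7 = 3

rB=3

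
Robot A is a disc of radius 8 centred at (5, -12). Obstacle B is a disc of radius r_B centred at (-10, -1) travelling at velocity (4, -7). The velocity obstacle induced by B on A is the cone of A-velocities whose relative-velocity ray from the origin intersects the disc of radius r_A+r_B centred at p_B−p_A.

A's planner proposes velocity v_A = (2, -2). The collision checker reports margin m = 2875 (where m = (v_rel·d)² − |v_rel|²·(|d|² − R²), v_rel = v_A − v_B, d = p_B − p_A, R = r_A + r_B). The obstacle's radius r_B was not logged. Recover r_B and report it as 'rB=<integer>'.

m = 2875
d = (-15, 11);  v_rel = (-2, 5),  |v_rel|² = 29
v_rel×d = (-2)·(11) − (5)·(-15) = 53
since m = R²·29 − 53²:  R² = (2809 + 2875) / 29 = 196
R = √196 = 14  ⇒  r_B = 14 − 8 = 6

rB=6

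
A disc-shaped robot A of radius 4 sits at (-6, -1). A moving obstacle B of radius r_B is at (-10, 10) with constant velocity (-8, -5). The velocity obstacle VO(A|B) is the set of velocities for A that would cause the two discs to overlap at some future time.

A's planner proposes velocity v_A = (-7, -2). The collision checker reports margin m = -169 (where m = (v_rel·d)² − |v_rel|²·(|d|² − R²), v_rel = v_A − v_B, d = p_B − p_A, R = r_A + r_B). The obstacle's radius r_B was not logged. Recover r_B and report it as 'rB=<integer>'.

m = -169
d = (-4, 11);  v_rel = (1, 3),  |v_rel|² = 10
v_rel×d = (1)·(11) − (3)·(-4) = 23
since m = R²·10 − 23²:  R² = (529 + -169) / 10 = 36
R = √36 = 6  ⇒  r_B = 6 − 4 = 2

rB=2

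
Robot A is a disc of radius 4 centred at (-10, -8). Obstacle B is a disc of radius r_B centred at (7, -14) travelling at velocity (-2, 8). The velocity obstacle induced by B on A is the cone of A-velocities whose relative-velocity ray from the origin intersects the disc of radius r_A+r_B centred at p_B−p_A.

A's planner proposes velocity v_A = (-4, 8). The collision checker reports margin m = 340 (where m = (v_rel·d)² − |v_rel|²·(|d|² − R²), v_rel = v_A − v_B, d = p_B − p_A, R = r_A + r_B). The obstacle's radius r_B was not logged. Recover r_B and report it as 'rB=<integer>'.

m = 340
d = (17, -6);  v_rel = (-2, 0),  |v_rel|² = 4
v_rel×d = (-2)·(-6) − (0)·(17) = 12
since m = R²·4 − 12²:  R² = (144 + 340) / 4 = 121
R = √121 = 11  ⇒  r_B = 11 − 4 = 7

rB=7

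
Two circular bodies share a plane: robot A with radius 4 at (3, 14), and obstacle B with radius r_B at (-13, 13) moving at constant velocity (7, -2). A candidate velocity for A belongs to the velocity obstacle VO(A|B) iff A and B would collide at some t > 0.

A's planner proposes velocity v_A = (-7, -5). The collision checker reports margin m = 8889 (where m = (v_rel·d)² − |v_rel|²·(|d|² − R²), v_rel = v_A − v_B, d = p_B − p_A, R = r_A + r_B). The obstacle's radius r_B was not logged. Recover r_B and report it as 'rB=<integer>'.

m = 8889
d = (-16, -1);  v_rel = (-14, -3),  |v_rel|² = 205
v_rel×d = (-14)·(-1) − (-3)·(-16) = -34
since m = R²·205 − (-34)²:  R² = (1156 + 8889) / 205 = 49
R = √49 = 7  ⇒  r_B = 7 − 4 = 3

rB=3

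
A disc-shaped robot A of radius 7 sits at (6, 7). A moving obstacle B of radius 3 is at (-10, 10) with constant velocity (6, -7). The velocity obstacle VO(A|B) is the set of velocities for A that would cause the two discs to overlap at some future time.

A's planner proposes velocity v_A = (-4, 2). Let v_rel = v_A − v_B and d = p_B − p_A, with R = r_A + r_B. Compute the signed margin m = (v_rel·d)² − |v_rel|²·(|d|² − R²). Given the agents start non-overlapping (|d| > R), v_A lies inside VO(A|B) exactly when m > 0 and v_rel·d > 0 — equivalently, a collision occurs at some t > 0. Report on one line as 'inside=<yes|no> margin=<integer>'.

d = (-16, 3),  |d|² = 265;  R = 7+3 = 10,  c = 265−10² = 165
v_rel = (-10, 9),  |v_rel|² = 181;  v_rel·d = (-10)·(-16) + (9)·(3) = 187
181·t² − 374·t + 165 = 0  ⇒  m = 187² − 181·165 = 5104
m = 5104 > 0,  v_rel·d = 187 > 0  ⇒  inside

inside=yes margin=5104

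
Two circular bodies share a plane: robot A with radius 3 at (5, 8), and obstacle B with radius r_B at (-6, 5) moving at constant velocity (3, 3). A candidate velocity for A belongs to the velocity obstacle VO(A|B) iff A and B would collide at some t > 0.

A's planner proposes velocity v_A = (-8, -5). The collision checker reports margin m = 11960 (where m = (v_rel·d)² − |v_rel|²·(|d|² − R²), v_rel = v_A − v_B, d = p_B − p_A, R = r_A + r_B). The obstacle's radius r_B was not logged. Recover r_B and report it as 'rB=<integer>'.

m = 11960
d = (-11, -3);  v_rel = (-11, -8),  |v_rel|² = 185
v_rel×d = (-11)·(-3) − (-8)·(-11) = -55
since m = R²·185 − (-55)²:  R² = (3025 + 11960) / 185 = 81
R = √81 = 9  ⇒  r_B = 9 − 3 = 6

rB=6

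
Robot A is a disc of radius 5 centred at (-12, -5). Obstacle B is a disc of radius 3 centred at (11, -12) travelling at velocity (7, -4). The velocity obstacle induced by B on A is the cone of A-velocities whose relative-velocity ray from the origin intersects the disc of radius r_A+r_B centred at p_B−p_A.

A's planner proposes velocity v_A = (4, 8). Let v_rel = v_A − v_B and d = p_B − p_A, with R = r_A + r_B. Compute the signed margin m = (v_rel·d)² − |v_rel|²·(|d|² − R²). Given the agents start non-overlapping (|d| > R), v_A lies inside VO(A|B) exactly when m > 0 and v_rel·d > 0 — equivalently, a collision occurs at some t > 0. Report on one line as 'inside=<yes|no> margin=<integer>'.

d = (23, -7),  |d|² = 578;  R = 5+3 = 8,  c = 578−8² = 514
v_rel = (-3, 12),  |v_rel|² = 153;  v_rel·d = (-3)·(23) + (12)·(-7) = -153
153·t² + 306·t + 514 = 0  ⇒  m = (-153)² − 153·514 = -55233
m = -55233 < 0,  v_rel·d = -153 < 0  ⇒  outside

inside=no margin=-55233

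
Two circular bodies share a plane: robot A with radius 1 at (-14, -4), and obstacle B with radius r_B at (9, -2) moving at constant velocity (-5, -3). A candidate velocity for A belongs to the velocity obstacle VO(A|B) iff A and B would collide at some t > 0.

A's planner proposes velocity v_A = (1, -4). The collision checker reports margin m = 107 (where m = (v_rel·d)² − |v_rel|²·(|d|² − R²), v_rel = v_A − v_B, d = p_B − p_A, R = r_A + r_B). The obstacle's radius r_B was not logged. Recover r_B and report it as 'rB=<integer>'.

m = 107
d = (23, 2);  v_rel = (6, -1),  |v_rel|² = 37
v_rel×d = (6)·(2) − (-1)·(23) = 35
since m = R²·37 − 35²:  R² = (1225 + 107) / 37 = 36
R = √36 = 6  ⇒  r_B = 6 − 1 = 5

rB=5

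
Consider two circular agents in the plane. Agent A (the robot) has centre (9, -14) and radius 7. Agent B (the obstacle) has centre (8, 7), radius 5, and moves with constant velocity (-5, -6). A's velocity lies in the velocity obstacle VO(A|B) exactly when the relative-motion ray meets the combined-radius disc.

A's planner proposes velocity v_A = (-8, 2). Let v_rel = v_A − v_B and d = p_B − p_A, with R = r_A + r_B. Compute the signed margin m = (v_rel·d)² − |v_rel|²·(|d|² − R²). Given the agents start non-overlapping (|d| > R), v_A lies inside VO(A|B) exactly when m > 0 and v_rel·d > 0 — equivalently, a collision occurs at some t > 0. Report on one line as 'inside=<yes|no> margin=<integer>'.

d = (-1, 21),  |d|² = 442;  R = 7+5 = 12,  c = 442−12² = 298
v_rel = (-3, 8),  |v_rel|² = 73;  v_rel·d = (-3)·(-1) + (8)·(21) = 171
73·t² − 342·t + 298 = 0  ⇒  m = 171² − 73·298 = 7487
m = 7487 > 0,  v_rel·d = 171 > 0  ⇒  inside

inside=yes margin=7487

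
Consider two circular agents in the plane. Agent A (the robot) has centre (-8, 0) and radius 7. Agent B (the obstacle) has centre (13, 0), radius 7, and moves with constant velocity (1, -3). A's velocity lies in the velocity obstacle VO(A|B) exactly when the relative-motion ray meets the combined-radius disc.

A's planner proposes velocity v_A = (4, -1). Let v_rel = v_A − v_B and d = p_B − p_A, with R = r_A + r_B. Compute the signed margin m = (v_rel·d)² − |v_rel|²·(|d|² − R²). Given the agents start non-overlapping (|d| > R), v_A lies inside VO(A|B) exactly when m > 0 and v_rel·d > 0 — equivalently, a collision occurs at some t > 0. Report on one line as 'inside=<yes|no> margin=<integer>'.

d = (21, 0),  |d|² = 441;  R = 7+7 = 14,  c = 441−14² = 245
v_rel = (3, 2),  |v_rel|² = 13;  v_rel·d = (3)·(21) + (2)·(0) = 63
13·t² − 126·t + 245 = 0  ⇒  m = 63² − 13·245 = 784
m = 784 > 0,  v_rel·d = 63 > 0  ⇒  inside

inside=yes margin=784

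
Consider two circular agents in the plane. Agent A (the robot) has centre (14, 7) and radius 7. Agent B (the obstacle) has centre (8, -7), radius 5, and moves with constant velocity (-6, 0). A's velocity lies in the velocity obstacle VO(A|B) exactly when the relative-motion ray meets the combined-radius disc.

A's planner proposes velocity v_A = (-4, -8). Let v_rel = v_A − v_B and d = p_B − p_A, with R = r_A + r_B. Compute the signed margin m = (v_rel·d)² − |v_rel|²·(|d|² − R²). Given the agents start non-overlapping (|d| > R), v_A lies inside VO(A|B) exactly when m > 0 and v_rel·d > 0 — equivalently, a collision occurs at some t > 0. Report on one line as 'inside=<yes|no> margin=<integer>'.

d = (-6, -14),  |d|² = 232;  R = 7+5 = 12,  c = 232−12² = 88
v_rel = (2, -8),  |v_rel|² = 68;  v_rel·d = (2)·(-6) + (-8)·(-14) = 100
68·t² − 200·t + 88 = 0  ⇒  m = 100² − 68·88 = 4016
m = 4016 > 0,  v_rel·d = 100 > 0  ⇒  inside

inside=yes margin=4016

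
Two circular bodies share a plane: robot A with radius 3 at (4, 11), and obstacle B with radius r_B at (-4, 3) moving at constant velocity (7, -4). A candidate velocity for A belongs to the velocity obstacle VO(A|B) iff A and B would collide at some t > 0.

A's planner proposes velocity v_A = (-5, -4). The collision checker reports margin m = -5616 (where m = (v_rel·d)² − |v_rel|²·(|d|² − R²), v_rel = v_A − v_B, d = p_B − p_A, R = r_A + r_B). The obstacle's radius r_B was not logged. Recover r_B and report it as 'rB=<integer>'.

m = -5616
d = (-8, -8);  v_rel = (-12, 0),  |v_rel|² = 144
v_rel×d = (-12)·(-8) − (0)·(-8) = 96
since m = R²·144 − 96²:  R² = (9216 + -5616) / 144 = 25
R = √25 = 5  ⇒  r_B = 5 − 3 = 2

rB=2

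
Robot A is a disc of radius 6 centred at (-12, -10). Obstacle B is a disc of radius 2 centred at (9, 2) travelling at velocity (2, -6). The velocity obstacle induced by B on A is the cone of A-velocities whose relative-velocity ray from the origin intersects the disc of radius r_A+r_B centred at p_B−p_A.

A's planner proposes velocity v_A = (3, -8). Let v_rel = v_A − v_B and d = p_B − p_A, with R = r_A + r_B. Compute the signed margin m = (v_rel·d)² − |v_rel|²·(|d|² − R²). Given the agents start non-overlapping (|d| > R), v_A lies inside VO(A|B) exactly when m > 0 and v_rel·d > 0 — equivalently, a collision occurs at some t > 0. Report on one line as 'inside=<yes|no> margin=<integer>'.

d = (21, 12),  |d|² = 585;  R = 6+2 = 8,  c = 585−8² = 521
v_rel = (1, -2),  |v_rel|² = 5;  v_rel·d = (1)·(21) + (-2)·(12) = -3
5·t² + 6·t + 521 = 0  ⇒  m = (-3)² − 5·521 = -2596
m = -2596 < 0,  v_rel·d = -3 < 0  ⇒  outside

inside=no margin=-2596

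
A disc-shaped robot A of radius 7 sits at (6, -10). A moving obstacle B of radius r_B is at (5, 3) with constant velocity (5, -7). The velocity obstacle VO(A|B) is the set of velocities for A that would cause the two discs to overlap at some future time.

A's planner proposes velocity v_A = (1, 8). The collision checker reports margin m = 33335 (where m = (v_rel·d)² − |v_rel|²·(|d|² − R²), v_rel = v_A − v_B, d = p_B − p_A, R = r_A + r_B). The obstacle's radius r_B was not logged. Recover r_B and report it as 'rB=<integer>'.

m = 33335
d = (-1, 13);  v_rel = (-4, 15),  |v_rel|² = 241
v_rel×d = (-4)·(13) − (15)·(-1) = -37
since m = R²·241 − (-37)²:  R² = (1369 + 33335) / 241 = 144
R = √144 = 12  ⇒  r_B = 12 − 7 = 5

rB=5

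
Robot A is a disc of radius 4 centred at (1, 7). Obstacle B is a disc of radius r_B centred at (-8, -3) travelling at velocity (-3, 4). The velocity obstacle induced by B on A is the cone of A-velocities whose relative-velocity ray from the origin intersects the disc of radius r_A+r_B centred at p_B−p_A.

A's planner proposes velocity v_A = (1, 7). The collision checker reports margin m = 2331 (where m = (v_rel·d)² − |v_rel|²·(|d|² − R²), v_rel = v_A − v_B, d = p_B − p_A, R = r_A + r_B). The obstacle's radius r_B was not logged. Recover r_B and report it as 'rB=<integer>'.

m = 2331
d = (-9, -10);  v_rel = (4, 3),  |v_rel|² = 25
v_rel×d = (4)·(-10) − (3)·(-9) = -13
since m = R²·25 − (-13)²:  R² = (169 + 2331) / 25 = 100
R = √100 = 10  ⇒  r_B = 10 − 4 = 6

rB=6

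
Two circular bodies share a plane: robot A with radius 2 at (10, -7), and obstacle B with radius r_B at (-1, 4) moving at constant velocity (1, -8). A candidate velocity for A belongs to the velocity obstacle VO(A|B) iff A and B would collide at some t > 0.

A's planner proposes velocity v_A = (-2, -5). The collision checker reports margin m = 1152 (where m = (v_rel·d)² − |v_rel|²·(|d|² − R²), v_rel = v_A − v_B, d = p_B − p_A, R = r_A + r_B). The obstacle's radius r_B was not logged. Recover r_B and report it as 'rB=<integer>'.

m = 1152
d = (-11, 11);  v_rel = (-3, 3),  |v_rel|² = 18
v_rel×d = (-3)·(11) − (3)·(-11) = 0
since m = R²·18 − 0²:  R² = (0 + 1152) / 18 = 64
R = √64 = 8  ⇒  r_B = 8 − 2 = 6

rB=6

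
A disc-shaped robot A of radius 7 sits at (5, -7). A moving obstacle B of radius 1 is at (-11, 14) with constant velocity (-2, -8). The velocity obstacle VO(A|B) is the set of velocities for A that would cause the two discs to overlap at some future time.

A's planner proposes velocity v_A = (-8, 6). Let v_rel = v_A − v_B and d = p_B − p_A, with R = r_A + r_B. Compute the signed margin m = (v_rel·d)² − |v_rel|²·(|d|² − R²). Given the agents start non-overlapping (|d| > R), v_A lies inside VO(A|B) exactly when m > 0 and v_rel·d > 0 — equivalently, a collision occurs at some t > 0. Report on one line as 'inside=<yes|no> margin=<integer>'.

d = (-16, 21),  |d|² = 697;  R = 7+1 = 8,  c = 697−8² = 633
v_rel = (-6, 14),  |v_rel|² = 232;  v_rel·d = (-6)·(-16) + (14)·(21) = 390
232·t² − 780·t + 633 = 0  ⇒  m = 390² − 232·633 = 5244
m = 5244 > 0,  v_rel·d = 390 > 0  ⇒  inside

inside=yes margin=5244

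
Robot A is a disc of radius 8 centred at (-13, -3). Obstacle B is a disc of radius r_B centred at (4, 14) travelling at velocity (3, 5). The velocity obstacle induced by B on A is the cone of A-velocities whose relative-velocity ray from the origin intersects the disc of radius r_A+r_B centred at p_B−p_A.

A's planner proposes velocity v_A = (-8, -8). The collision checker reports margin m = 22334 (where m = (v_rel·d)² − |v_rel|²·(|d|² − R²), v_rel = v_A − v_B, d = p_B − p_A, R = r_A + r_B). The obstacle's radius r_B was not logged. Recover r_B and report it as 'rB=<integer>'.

m = 22334
d = (17, 17);  v_rel = (-11, -13),  |v_rel|² = 290
v_rel×d = (-11)·(17) − (-13)·(17) = 34
since m = R²·290 − 34²:  R² = (1156 + 22334) / 290 = 81
R = √81 = 9  ⇒  r_B = 9 − 8 = 1

rB=1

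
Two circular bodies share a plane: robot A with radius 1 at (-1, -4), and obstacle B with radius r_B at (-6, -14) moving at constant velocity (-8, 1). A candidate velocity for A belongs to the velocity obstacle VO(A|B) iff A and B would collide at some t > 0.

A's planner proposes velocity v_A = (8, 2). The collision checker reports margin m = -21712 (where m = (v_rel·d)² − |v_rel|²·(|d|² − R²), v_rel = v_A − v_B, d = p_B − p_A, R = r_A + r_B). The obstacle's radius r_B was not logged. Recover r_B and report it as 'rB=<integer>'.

m = -21712
d = (-5, -10);  v_rel = (16, 1),  |v_rel|² = 257
v_rel×d = (16)·(-10) − (1)·(-5) = -155
since m = R²·257 − (-155)²:  R² = (24025 + -21712) / 257 = 9
R = √9 = 3  ⇒  r_B = 3 − 1 = 2

rB=2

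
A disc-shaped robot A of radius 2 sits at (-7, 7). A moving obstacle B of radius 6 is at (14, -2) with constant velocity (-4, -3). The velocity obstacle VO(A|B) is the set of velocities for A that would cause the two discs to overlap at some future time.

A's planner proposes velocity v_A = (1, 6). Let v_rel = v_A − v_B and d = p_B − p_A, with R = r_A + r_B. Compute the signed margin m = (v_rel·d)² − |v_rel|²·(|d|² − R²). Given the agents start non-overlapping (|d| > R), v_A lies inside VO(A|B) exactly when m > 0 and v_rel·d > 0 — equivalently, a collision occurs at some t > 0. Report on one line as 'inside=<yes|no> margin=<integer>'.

d = (21, -9),  |d|² = 522;  R = 2+6 = 8,  c = 522−8² = 458
v_rel = (5, 9),  |v_rel|² = 106;  v_rel·d = (5)·(21) + (9)·(-9) = 24
106·t² − 48·t + 458 = 0  ⇒  m = 24² − 106·458 = -47972
m = -47972 < 0,  v_rel·d = 24 > 0  ⇒  outside

inside=no margin=-47972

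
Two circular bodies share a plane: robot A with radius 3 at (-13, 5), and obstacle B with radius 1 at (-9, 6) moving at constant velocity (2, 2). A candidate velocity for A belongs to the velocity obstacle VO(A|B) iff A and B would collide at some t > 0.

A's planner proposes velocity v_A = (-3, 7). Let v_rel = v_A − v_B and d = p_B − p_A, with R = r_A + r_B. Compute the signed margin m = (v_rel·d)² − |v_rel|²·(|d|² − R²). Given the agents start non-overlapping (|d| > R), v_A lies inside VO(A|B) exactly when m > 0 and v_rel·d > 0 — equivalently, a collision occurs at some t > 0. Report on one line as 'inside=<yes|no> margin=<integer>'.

d = (4, 1),  |d|² = 17;  R = 3+1 = 4,  c = 17−4² = 1
v_rel = (-5, 5),  |v_rel|² = 50;  v_rel·d = (-5)·(4) + (5)·(1) = -15
50·t² + 30·t + 1 = 0  ⇒  m = (-15)² − 50·1 = 175
m = 175 > 0,  v_rel·d = -15 < 0  ⇒  outside

inside=no margin=175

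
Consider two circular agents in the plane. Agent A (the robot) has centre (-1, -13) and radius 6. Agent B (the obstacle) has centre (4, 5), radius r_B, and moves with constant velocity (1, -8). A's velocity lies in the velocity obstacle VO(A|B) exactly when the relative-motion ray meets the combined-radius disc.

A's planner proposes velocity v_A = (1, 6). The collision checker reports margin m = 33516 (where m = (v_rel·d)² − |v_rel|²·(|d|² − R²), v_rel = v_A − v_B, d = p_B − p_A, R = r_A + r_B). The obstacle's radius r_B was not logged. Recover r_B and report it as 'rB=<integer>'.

m = 33516
d = (5, 18);  v_rel = (0, 14),  |v_rel|² = 196
v_rel×d = (0)·(18) − (14)·(5) = -70
since m = R²·196 − (-70)²:  R² = (4900 + 33516) / 196 = 196
R = √196 = 14  ⇒  r_B = 14 − 6 = 8

rB=8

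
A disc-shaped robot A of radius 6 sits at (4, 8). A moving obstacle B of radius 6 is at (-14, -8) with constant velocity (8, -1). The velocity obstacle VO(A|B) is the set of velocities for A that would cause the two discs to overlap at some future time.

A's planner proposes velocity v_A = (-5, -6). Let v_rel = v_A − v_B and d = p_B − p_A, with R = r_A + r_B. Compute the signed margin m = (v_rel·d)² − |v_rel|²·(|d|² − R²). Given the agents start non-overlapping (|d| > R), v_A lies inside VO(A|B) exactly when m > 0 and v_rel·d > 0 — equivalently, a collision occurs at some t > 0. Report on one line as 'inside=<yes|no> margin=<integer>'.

d = (-18, -16),  |d|² = 580;  R = 6+6 = 12,  c = 580−12² = 436
v_rel = (-13, -5),  |v_rel|² = 194;  v_rel·d = (-13)·(-18) + (-5)·(-16) = 314
194·t² − 628·t + 436 = 0  ⇒  m = 314² − 194·436 = 14012
m = 14012 > 0,  v_rel·d = 314 > 0  ⇒  inside

inside=yes margin=14012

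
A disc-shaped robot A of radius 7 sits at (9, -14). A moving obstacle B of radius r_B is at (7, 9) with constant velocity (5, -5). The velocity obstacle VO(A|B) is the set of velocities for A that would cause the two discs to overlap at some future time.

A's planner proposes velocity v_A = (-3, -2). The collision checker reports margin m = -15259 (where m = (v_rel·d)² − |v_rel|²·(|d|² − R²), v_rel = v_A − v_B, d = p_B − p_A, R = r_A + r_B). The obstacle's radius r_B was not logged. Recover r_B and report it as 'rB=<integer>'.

m = -15259
d = (-2, 23);  v_rel = (-8, 3),  |v_rel|² = 73
v_rel×d = (-8)·(23) − (3)·(-2) = -178
since m = R²·73 − (-178)²:  R² = (31684 + -15259) / 73 = 225
R = √225 = 15  ⇒  r_B = 15 − 7 = 8

rB=8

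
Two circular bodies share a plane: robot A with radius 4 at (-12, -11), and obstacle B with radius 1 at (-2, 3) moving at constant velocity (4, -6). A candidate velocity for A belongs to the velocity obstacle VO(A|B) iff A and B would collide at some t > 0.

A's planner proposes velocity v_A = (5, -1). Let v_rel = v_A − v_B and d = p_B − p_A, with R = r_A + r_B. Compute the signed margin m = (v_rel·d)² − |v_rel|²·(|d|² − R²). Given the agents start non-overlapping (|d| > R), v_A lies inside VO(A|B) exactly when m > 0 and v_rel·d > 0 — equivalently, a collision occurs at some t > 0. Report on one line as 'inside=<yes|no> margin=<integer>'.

d = (10, 14),  |d|² = 296;  R = 4+1 = 5,  c = 296−5² = 271
v_rel = (1, 5),  |v_rel|² = 26;  v_rel·d = (1)·(10) + (5)·(14) = 80
26·t² − 160·t + 271 = 0  ⇒  m = 80² − 26·271 = -646
m = -646 < 0,  v_rel·d = 80 > 0  ⇒  outside

inside=no margin=-646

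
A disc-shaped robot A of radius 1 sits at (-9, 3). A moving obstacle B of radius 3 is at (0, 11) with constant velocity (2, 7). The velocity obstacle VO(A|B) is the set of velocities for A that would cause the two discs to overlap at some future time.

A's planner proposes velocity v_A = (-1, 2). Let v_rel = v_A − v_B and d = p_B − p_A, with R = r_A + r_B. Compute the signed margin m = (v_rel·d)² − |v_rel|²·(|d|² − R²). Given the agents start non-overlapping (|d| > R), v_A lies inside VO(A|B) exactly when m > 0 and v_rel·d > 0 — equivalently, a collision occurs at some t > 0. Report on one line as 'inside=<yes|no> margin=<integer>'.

d = (9, 8),  |d|² = 145;  R = 1+3 = 4,  c = 145−4² = 129
v_rel = (-3, -5),  |v_rel|² = 34;  v_rel·d = (-3)·(9) + (-5)·(8) = -67
34·t² + 134·t + 129 = 0  ⇒  m = (-67)² − 34·129 = 103
m = 103 > 0,  v_rel·d = -67 < 0  ⇒  outside

inside=no margin=103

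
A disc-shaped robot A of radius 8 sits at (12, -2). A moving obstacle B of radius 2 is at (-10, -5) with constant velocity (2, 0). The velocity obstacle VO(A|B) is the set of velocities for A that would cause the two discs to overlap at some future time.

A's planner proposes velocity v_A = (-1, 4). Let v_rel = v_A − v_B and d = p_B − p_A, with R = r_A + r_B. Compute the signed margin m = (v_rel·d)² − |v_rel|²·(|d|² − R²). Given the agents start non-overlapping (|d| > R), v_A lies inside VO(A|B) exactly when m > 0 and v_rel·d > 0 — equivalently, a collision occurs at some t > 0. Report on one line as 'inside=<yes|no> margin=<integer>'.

d = (-22, -3),  |d|² = 493;  R = 8+2 = 10,  c = 493−10² = 393
v_rel = (-3, 4),  |v_rel|² = 25;  v_rel·d = (-3)·(-22) + (4)·(-3) = 54
25·t² − 108·t + 393 = 0  ⇒  m = 54² − 25·393 = -6909
m = -6909 < 0,  v_rel·d = 54 > 0  ⇒  outside

inside=no margin=-6909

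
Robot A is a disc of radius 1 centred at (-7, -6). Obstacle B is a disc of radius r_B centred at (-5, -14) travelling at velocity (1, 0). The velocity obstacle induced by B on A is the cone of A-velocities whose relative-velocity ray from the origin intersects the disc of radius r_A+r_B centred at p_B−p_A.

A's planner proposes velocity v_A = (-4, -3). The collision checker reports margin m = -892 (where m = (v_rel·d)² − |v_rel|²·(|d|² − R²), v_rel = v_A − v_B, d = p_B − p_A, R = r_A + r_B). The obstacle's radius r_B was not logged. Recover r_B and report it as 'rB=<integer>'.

m = -892
d = (2, -8);  v_rel = (-5, -3),  |v_rel|² = 34
v_rel×d = (-5)·(-8) − (-3)·(2) = 46
since m = R²·34 − 46²:  R² = (2116 + -892) / 34 = 36
R = √36 = 6  ⇒  r_B = 6 − 1 = 5

rB=5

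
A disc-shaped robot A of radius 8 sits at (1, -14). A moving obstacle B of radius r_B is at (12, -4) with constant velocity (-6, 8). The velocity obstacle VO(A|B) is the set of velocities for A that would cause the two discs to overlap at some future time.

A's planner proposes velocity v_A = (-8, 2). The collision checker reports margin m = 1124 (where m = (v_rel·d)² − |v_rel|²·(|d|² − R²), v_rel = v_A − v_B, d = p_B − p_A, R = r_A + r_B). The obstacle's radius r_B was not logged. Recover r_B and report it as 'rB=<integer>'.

m = 1124
d = (11, 10);  v_rel = (-2, -6),  |v_rel|² = 40
v_rel×d = (-2)·(10) − (-6)·(11) = 46
since m = R²·40 − 46²:  R² = (2116 + 1124) / 40 = 81
R = √81 = 9  ⇒  r_B = 9 − 8 = 1

rB=1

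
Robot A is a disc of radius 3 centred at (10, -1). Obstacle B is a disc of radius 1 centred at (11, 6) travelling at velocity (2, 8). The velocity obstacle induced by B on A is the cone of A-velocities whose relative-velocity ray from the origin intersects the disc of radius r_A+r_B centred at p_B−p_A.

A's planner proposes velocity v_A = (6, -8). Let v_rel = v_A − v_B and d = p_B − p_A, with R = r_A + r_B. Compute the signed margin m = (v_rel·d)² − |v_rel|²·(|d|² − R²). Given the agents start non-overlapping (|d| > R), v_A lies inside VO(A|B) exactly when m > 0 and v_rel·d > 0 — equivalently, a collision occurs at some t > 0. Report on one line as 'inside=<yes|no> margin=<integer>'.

d = (1, 7),  |d|² = 50;  R = 3+1 = 4,  c = 50−4² = 34
v_rel = (4, -16),  |v_rel|² = 272;  v_rel·d = (4)·(1) + (-16)·(7) = -108
272·t² + 216·t + 34 = 0  ⇒  m = (-108)² − 272·34 = 2416
m = 2416 > 0,  v_rel·d = -108 < 0  ⇒  outside

inside=no margin=2416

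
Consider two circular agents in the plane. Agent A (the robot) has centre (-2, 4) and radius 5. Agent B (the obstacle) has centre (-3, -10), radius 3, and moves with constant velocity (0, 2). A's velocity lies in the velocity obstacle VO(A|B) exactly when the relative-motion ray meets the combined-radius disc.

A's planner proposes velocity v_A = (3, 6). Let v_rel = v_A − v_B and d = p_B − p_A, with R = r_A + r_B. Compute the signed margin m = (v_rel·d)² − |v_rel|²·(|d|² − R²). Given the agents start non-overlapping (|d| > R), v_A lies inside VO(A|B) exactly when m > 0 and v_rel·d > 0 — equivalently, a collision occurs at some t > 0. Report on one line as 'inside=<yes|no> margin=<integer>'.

d = (-1, -14),  |d|² = 197;  R = 5+3 = 8,  c = 197−8² = 133
v_rel = (3, 4),  |v_rel|² = 25;  v_rel·d = (3)·(-1) + (4)·(-14) = -59
25·t² + 118·t + 133 = 0  ⇒  m = (-59)² − 25·133 = 156
m = 156 > 0,  v_rel·d = -59 < 0  ⇒  outside

inside=no margin=156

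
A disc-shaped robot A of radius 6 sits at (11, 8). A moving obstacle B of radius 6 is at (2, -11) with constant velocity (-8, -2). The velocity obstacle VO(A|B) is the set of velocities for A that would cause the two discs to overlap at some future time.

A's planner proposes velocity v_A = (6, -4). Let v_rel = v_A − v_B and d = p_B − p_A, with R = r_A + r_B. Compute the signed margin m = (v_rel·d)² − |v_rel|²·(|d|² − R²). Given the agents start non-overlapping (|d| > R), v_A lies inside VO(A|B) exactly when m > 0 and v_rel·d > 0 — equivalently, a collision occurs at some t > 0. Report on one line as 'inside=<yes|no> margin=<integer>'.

d = (-9, -19),  |d|² = 442;  R = 6+6 = 12,  c = 442−12² = 298
v_rel = (14, -2),  |v_rel|² = 200;  v_rel·d = (14)·(-9) + (-2)·(-19) = -88
200·t² + 176·t + 298 = 0  ⇒  m = (-88)² − 200·298 = -51856
m = -51856 < 0,  v_rel·d = -88 < 0  ⇒  outside

inside=no margin=-51856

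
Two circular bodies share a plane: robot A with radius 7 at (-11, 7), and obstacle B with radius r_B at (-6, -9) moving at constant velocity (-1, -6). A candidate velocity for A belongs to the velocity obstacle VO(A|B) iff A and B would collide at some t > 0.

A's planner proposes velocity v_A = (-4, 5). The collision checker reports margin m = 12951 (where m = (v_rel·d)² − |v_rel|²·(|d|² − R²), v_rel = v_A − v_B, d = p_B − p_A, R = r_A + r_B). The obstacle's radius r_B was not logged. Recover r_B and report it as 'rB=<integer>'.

m = 12951
d = (5, -16);  v_rel = (-3, 11),  |v_rel|² = 130
v_rel×d = (-3)·(-16) − (11)·(5) = -7
since m = R²·130 − (-7)²:  R² = (49 + 12951) / 130 = 100
R = √100 = 10  ⇒  r_B = 10 − 7 = 3

rB=3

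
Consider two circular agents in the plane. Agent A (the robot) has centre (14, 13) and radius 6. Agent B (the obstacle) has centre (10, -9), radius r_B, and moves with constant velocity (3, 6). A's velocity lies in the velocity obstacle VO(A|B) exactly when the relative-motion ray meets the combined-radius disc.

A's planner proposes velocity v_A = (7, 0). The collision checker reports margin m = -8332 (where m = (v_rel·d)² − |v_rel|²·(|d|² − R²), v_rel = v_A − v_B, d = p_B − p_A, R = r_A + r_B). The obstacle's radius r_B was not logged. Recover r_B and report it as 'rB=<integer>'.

m = -8332
d = (-4, -22);  v_rel = (4, -6),  |v_rel|² = 52
v_rel×d = (4)·(-22) − (-6)·(-4) = -112
since m = R²·52 − (-112)²:  R² = (12544 + -8332) / 52 = 81
R = √81 = 9  ⇒  r_B = 9 − 6 = 3

rB=3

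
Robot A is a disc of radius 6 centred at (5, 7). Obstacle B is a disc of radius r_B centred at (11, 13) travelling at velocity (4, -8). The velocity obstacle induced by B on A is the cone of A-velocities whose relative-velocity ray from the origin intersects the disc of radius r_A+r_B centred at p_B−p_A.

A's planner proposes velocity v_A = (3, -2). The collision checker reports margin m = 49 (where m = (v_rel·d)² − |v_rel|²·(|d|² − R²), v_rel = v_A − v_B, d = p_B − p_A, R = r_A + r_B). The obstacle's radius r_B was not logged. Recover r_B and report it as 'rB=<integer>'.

m = 49
d = (6, 6);  v_rel = (-1, 6),  |v_rel|² = 37
v_rel×d = (-1)·(6) − (6)·(6) = -42
since m = R²·37 − (-42)²:  R² = (1764 + 49) / 37 = 49
R = √49 = 7  ⇒  r_B = 7 − 6 = 1

rB=1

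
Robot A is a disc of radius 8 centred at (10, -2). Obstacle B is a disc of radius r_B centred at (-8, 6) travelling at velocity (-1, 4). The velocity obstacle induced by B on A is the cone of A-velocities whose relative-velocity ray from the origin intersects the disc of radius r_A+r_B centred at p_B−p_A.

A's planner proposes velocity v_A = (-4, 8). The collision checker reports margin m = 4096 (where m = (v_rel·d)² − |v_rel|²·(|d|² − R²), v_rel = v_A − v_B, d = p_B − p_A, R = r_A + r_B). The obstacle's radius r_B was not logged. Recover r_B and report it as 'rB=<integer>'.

m = 4096
d = (-18, 8);  v_rel = (-3, 4),  |v_rel|² = 25
v_rel×d = (-3)·(8) − (4)·(-18) = 48
since m = R²·25 − 48²:  R² = (2304 + 4096) / 25 = 256
R = √256 = 16  ⇒  r_B = 16 − 8 = 8

rB=8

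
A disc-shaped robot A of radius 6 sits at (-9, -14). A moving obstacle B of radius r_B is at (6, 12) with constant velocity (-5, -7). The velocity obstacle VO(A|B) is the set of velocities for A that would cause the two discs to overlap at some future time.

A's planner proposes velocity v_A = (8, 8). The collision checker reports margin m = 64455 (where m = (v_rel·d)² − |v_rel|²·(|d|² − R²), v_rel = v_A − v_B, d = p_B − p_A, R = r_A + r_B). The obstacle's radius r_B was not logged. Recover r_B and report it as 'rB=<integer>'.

m = 64455
d = (15, 26);  v_rel = (13, 15),  |v_rel|² = 394
v_rel×d = (13)·(26) − (15)·(15) = 113
since m = R²·394 − 113²:  R² = (12769 + 64455) / 394 = 196
R = √196 = 14  ⇒  r_B = 14 − 6 = 8

rB=8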